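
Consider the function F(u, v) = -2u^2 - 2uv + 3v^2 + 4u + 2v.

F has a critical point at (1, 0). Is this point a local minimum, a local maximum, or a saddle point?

saddle point

The Hessian of F is constant: H = [[-4, -2], [-2, 6]].
det(H) = (-4)·6 − (-2)² = -28.
Since det(H) < 0, H is indefinite and the critical point is a saddle point.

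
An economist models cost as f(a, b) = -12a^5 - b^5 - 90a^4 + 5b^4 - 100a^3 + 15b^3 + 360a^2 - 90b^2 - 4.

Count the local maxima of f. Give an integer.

f separates as a function of a plus a function of b, so ∇f=0 decouples.
∂f/∂a = -60a(a - 1)(a + 3)(a + 4) = 0 at a ∈ {-4, -3, 0, 1}; ∂f/∂b = -5b(b - 4)(b - 3)(b + 3) = 0 at b ∈ {-3, 0, 3, 4}.
The Hessian is diagonal: diag(f_aa, f_bb). Second derivatives: f_aa(-4)=1200, f_aa(-3)=-720, f_aa(0)=720, f_aa(1)=-1200; f_bb(-3)=630, f_bb(0)=-180, f_bb(3)=90, f_bb(4)=-140.
Local maxima occur where both diagonal entries negative: (-3, 0), (-3, 4), (1, 0), (1, 4). Count: 4.

4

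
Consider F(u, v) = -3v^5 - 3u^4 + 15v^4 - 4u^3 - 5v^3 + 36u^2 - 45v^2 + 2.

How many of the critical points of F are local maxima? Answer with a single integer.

F separates as a function of u plus a function of v, so ∇F=0 decouples.
∂F/∂u = -12u(u - 2)(u + 3) = 0 at u ∈ {-3, 0, 2}; ∂F/∂v = -15v(v - 3)(v - 2)(v + 1) = 0 at v ∈ {-1, 0, 2, 3}.
The Hessian is diagonal: diag(F_uu, F_vv). Second derivatives: F_uu(-3)=-180, F_uu(0)=72, F_uu(2)=-120; F_vv(-1)=180, F_vv(0)=-90, F_vv(2)=90, F_vv(3)=-180.
Local maxima occur where both diagonal entries negative: (-3, 0), (-3, 3), (2, 0), (2, 3). Count: 4.

4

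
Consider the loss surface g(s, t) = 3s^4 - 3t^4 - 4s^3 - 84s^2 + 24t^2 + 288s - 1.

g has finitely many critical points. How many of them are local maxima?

2

g separates as a function of s plus a function of t, so ∇g=0 decouples.
∂g/∂s = 12(s - 3)(s - 2)(s + 4) = 0 at s ∈ {-4, 2, 3}; ∂g/∂t = -12t(t - 2)(t + 2) = 0 at t ∈ {-2, 0, 2}.
The Hessian is diagonal: diag(g_ss, g_tt). Second derivatives: g_ss(-4)=504, g_ss(2)=-72, g_ss(3)=84; g_tt(-2)=-96, g_tt(0)=48, g_tt(2)=-96.
Local maxima occur where both diagonal entries negative: (2, -2), (2, 2). Count: 2.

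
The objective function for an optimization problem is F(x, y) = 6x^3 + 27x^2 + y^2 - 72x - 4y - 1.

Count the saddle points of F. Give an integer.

1

F separates as a function of x plus a function of y, so ∇F=0 decouples.
∂F/∂x = 18(x - 1)(x + 4) = 0 at x ∈ {-4, 1}; ∂F/∂y = 2(y - 2) = 0 at y ∈ {2}.
The Hessian is diagonal: diag(F_xx, F_yy). Second derivatives: F_xx(-4)=-90, F_xx(1)=90; F_yy(2)=2.
Saddle points occur where the two diagonal entries have opposite signs: (-4, 2). Count: 1.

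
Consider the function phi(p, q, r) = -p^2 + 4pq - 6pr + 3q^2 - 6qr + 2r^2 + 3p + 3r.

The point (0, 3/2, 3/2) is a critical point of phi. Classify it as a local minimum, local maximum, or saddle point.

saddle point

The Hessian is constant: H = [[-2, 4, -6], [4, 6, -6], [-6, -6, 4]].
Leading principal minors: Δ₁ = -2, Δ₂ = -28, Δ₃ = 32.
The minors fit neither the all-positive nor the alternating-sign pattern, so H is indefinite: a saddle point.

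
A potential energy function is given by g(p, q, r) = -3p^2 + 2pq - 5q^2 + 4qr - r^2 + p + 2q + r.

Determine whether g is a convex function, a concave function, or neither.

g is quadratic, so its Hessian is the constant matrix H = [[-6, 2, 0], [2, -10, 4], [0, 4, -2]].
Leading principal minors: -6, 56, -16.
Signs alternate −, +, − ⇒ H ≺ 0 ⇒ concave.

concave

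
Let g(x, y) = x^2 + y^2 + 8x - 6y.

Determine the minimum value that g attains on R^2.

g(x,y) separates as P(x) + Q(y), so its minimum is min P + min Q.
P'(x) = 2x + 8 vanishes at x ∈ {-4}; Q'(y) = 2y - 6 vanishes at y ∈ {3}.
Local minima of P (where P''>0): P(-4)=-16. Local minima of Q: Q(3)=-9.
So the global minimum of g is P(-4) + Q(3) = -16 − 9 = -25, attained at (-4, 3).

-25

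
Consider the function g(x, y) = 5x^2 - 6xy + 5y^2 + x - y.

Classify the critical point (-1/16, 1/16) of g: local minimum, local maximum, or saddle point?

local minimum

The Hessian of g is constant: H = [[10, -6], [-6, 10]].
det(H) = 10·10 − (-6)² = 64.
det(H) > 0 and tr(H) = 20 > 0, so H is positive definite and the point is a local minimum.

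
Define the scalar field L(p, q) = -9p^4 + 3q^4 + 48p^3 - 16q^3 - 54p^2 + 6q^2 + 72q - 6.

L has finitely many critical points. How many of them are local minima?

2

L separates as a function of p plus a function of q, so ∇L=0 decouples.
∂L/∂p = -36p(p - 3)(p - 1) = 0 at p ∈ {0, 1, 3}; ∂L/∂q = 12(q - 3)(q - 2)(q + 1) = 0 at q ∈ {-1, 2, 3}.
The Hessian is diagonal: diag(L_pp, L_qq). Second derivatives: L_pp(0)=-108, L_pp(1)=72, L_pp(3)=-216; L_qq(-1)=144, L_qq(2)=-36, L_qq(3)=48.
Local minima occur where both diagonal entries positive: (1, -1), (1, 3). Count: 2.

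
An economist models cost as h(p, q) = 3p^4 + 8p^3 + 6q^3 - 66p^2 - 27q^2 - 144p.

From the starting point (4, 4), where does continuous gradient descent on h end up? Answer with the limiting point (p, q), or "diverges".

h is separable, so gradient descent decouples: p follows -∂h/∂p, q follows -∂h/∂q.
∂h/∂p = 12(p - 3)(p + 1)(p + 4); at p=4 this is 480, so p decreases.
∂h/∂q = 18q(q - 3); at q=4 this is 72, so q decreases.
p converges to its nearest critical value 3 (a local min of the p-part); q converges to 3. The iterate converges to (3, 3).

(3, 3)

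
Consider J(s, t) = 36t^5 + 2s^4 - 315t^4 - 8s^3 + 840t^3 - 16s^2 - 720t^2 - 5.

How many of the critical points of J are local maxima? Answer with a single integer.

J separates as a function of s plus a function of t, so ∇J=0 decouples.
∂J/∂s = 8s(s - 4)(s + 1) = 0 at s ∈ {-1, 0, 4}; ∂J/∂t = 180t(t - 4)(t - 2)(t - 1) = 0 at t ∈ {0, 1, 2, 4}.
The Hessian is diagonal: diag(J_ss, J_tt). Second derivatives: J_ss(-1)=40, J_ss(0)=-32, J_ss(4)=160; J_tt(0)=-1440, J_tt(1)=540, J_tt(2)=-720, J_tt(4)=4320.
Local maxima occur where both diagonal entries negative: (0, 0), (0, 2). Count: 2.

2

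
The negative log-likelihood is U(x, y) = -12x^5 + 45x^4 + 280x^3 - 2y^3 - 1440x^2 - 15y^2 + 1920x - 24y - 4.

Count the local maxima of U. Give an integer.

U separates as a function of x plus a function of y, so ∇U=0 decouples.
∂U/∂x = -60(x - 4)(x - 2)(x - 1)(x + 4) = 0 at x ∈ {-4, 1, 2, 4}; ∂U/∂y = -6(y + 1)(y + 4) = 0 at y ∈ {-4, -1}.
The Hessian is diagonal: diag(U_xx, U_yy). Second derivatives: U_xx(-4)=14400, U_xx(1)=-900, U_xx(2)=720, U_xx(4)=-2880; U_yy(-4)=18, U_yy(-1)=-18.
Local maxima occur where both diagonal entries negative: (1, -1), (4, -1). Count: 2.

2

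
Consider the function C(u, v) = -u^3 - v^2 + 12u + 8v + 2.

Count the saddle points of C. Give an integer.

C separates as a function of u plus a function of v, so ∇C=0 decouples.
∂C/∂u = -3(u - 2)(u + 2) = 0 at u ∈ {-2, 2}; ∂C/∂v = -2(v - 4) = 0 at v ∈ {4}.
The Hessian is diagonal: diag(C_uu, C_vv). Second derivatives: C_uu(-2)=12, C_uu(2)=-12; C_vv(4)=-2.
Saddle points occur where the two diagonal entries have opposite signs: (-2, 4). Count: 1.

1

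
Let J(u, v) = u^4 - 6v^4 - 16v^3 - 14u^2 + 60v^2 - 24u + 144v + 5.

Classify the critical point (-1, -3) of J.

local maximum

The mixed partial ∂²J/∂u∂v is 0, so the Hessian at any point is diag(J_uu, J_vv) = diag(4(3u^2 - 7), 24(-3v^2 - 4v + 5)).
At (-1, -3): H = diag(-16, -240).
Both eigenvalues are negative, so H is negative definite: a local maximum.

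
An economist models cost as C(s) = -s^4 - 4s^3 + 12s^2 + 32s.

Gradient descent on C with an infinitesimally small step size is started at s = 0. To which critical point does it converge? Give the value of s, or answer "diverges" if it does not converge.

C'(s) = -4(s - 2)(s + 1)(s + 4), so C'(0) = 32.
Gradient descent moves in the -C' direction, i.e. s is decreasing.
The nearest critical point in that direction is s = -1, where C'' = 36 > 0 (a local minimum). The iterate converges there.

-1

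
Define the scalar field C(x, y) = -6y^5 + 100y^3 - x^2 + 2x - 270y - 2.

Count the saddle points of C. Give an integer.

2

C separates as a function of x plus a function of y, so ∇C=0 decouples.
∂C/∂x = -2(x - 1) = 0 at x ∈ {1}; ∂C/∂y = -30(y - 3)(y - 1)(y + 1)(y + 3) = 0 at y ∈ {-3, -1, 1, 3}.
The Hessian is diagonal: diag(C_xx, C_yy). Second derivatives: C_xx(1)=-2; C_yy(-3)=1440, C_yy(-1)=-480, C_yy(1)=480, C_yy(3)=-1440.
Saddle points occur where the two diagonal entries have opposite signs: (1, -3), (1, 1). Count: 2.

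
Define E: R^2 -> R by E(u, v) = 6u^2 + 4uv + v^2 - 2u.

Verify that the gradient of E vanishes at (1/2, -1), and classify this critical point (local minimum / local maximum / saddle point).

∇E = (12u + 4v - 2, 4u + 2v); substituting (1/2, -1) gives ∇E = (0, 0), so (1/2, -1) is indeed a critical point.
The Hessian of E is constant: H = [[12, 4], [4, 2]].
det(H) = 12·2 − 4² = 8.
det(H) > 0 and tr(H) = 14 > 0, so H is positive definite and the point is a local minimum.

local minimum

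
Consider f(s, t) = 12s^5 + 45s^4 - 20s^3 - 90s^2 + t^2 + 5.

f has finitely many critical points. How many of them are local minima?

2

f separates as a function of s plus a function of t, so ∇f=0 decouples.
∂f/∂s = 60s(s - 1)(s + 1)(s + 3) = 0 at s ∈ {-3, -1, 0, 1}; ∂f/∂t = 2t = 0 at t ∈ {0}.
The Hessian is diagonal: diag(f_ss, f_tt). Second derivatives: f_ss(-3)=-1440, f_ss(-1)=240, f_ss(0)=-180, f_ss(1)=480; f_tt(0)=2.
Local minima occur where both diagonal entries positive: (-1, 0), (1, 0). Count: 2.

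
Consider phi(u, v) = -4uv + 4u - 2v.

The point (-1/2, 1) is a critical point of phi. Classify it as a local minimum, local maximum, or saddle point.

The Hessian of phi is constant: H = [[0, -4], [-4, 0]].
det(H) = 0·0 − (-4)² = -16.
Since det(H) < 0, H is indefinite and the critical point is a saddle point.

saddle point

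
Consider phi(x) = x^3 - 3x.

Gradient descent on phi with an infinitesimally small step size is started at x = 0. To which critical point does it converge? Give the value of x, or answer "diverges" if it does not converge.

1

phi'(x) = 3(x - 1)(x + 1), so phi'(0) = -3.
Gradient descent moves in the -phi' direction, i.e. x is increasing.
The nearest critical point in that direction is x = 1, where phi'' = 6 > 0 (a local minimum). The iterate converges there.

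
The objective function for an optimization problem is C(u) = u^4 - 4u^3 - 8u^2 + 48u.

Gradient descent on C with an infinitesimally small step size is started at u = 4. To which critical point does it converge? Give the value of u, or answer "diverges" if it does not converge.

C'(u) = 4(u - 3)(u - 2)(u + 2), so C'(4) = 48.
Gradient descent moves in the -C' direction, i.e. u is decreasing.
The nearest critical point in that direction is u = 3, where C'' = 20 > 0 (a local minimum). The iterate converges there.

3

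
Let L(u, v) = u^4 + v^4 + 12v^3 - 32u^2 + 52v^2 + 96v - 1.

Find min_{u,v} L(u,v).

-321

L(u,v) separates as P(u) + Q(v) − 1, so its minimum is min P + min Q − 1.
P'(u) = 4u(u - 4)(u + 4) vanishes at u ∈ {-4, 0, 4}; Q'(v) = 4(v + 2)(v + 3)(v + 4) vanishes at v ∈ {-4, -3, -2}.
Local minima of P (where P''>0): P(-4)=-256, P(4)=-256. Local minima of Q: Q(-4)=-64, Q(-2)=-64.
So the global minimum of L is P(-4) + Q(-4) − 1 = -256 − 64 − 1 = -321, attained at (-4, -4).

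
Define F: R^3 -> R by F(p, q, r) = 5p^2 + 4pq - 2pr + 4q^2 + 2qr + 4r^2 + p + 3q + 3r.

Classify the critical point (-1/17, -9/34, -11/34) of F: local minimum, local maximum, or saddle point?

The Hessian is constant: H = [[10, 4, -2], [4, 8, 2], [-2, 2, 8]].
Leading principal minors: Δ₁ = 10, Δ₂ = 64, Δ₃ = 408.
All leading minors are positive, so H is positive definite: a local minimum.

local minimum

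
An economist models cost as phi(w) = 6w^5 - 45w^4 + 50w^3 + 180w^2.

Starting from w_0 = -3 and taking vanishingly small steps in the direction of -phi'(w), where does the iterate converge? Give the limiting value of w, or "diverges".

phi'(w) = 30w(w - 4)(w - 3)(w + 1), so phi'(-3) = 7560.
Gradient descent moves in the -phi' direction, i.e. w is decreasing.
There is no critical point below w=-3, and phi' keeps the same sign, so the iterate runs off to −∞.

diverges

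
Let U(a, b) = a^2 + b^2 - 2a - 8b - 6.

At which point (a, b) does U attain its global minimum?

U(a,b) separates as P(a) + Q(b) − 6, so its minimum is min P + min Q − 6.
P'(a) = 2a - 2 vanishes at a ∈ {1}; Q'(b) = 2b - 8 vanishes at b ∈ {4}.
Local minima of P (where P''>0): P(1)=-1. Local minima of Q: Q(4)=-16.
So the global minimum of U is P(1) + Q(4) − 6 = -1 − 16 − 6 = -23, attained at (1, 4).

(1, 4)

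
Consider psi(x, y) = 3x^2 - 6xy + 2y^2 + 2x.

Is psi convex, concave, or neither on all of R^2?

psi is quadratic, so its Hessian is the constant matrix H = [[6, -6], [-6, 4]].
det(H) = -12, tr(H) = 10.
det(H) < 0, so H is indefinite: neither convex nor concave.

neither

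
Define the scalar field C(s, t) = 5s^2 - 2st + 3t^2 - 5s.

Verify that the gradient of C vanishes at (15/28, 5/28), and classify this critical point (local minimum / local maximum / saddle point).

∇C = (10s - 2t - 5, -2s + 6t); substituting (15/28, 5/28) gives ∇C = (0, 0), so (15/28, 5/28) is indeed a critical point.
The Hessian of C is constant: H = [[10, -2], [-2, 6]].
det(H) = 10·6 − (-2)² = 56.
det(H) > 0 and tr(H) = 16 > 0, so H is positive definite and the point is a local minimum.

local minimum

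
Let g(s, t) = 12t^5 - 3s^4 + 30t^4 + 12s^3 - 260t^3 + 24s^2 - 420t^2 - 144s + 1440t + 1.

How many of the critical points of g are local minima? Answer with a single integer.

g separates as a function of s plus a function of t, so ∇g=0 decouples.
∂g/∂s = -12(s - 3)(s - 2)(s + 2) = 0 at s ∈ {-2, 2, 3}; ∂g/∂t = 60(t - 3)(t - 1)(t + 2)(t + 4) = 0 at t ∈ {-4, -2, 1, 3}.
The Hessian is diagonal: diag(g_ss, g_tt). Second derivatives: g_ss(-2)=-240, g_ss(2)=48, g_ss(3)=-60; g_tt(-4)=-4200, g_tt(-2)=1800, g_tt(1)=-1800, g_tt(3)=4200.
Local minima occur where both diagonal entries positive: (2, -2), (2, 3). Count: 2.

2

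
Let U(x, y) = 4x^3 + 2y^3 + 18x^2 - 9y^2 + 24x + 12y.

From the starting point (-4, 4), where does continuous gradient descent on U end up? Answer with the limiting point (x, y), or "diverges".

diverges

U is separable, so gradient descent decouples: x follows -∂U/∂x, y follows -∂U/∂y.
∂U/∂x = 12(x + 1)(x + 2); at x=-4 this is 72, so x decreases.
∂U/∂y = 6(y - 2)(y - 1); at y=4 this is 36, so y decreases.
The x-coordinate has no critical point in that direction and runs off to infinity.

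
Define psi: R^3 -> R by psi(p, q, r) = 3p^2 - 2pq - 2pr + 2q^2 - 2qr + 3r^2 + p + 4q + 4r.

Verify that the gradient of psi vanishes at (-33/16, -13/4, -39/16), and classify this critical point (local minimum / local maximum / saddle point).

∇psi = (6p - 2q - 2r + 1, -2p + 4q - 2r + 4, -2p - 2q + 6r + 4); substituting (-33/16, -13/4, -39/16) gives ∇psi = (0, 0, 0), so (-33/16, -13/4, -39/16) is indeed a critical point.
The Hessian is constant: H = [[6, -2, -2], [-2, 4, -2], [-2, -2, 6]].
Leading principal minors: Δ₁ = 6, Δ₂ = 20, Δ₃ = 64.
All leading minors are positive, so H is positive definite: a local minimum.

local minimum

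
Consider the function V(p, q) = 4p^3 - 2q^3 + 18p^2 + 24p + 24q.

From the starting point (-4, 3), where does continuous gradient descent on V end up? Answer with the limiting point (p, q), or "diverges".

diverges

V is separable, so gradient descent decouples: p follows -∂V/∂p, q follows -∂V/∂q.
∂V/∂p = 12(p + 1)(p + 2); at p=-4 this is 72, so p decreases.
∂V/∂q = -6(q - 2)(q + 2); at q=3 this is -30, so q increases.
The p-coordinate has no critical point in that direction and runs off to infinity.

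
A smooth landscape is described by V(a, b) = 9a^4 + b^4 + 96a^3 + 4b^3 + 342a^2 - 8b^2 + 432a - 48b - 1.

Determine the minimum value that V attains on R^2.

-258

V(a,b) separates as P(a) + Q(b) − 1, so its minimum is min P + min Q − 1.
P'(a) = 36(a + 1)(a + 3)(a + 4) vanishes at a ∈ {-4, -3, -1}; Q'(b) = 4(b - 2)(b + 2)(b + 3) vanishes at b ∈ {-3, -2, 2}.
Local minima of P (where P''>0): P(-4)=-96, P(-1)=-177. Local minima of Q: Q(-3)=45, Q(2)=-80.
So the global minimum of V is P(-1) + Q(2) − 1 = -177 − 80 − 1 = -258, attained at (-1, 2).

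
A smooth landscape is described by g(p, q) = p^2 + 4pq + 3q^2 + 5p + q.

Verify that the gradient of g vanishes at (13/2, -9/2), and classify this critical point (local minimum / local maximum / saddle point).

∇g = (2p + 4q + 5, 4p + 6q + 1); substituting (13/2, -9/2) gives ∇g = (0, 0), so (13/2, -9/2) is indeed a critical point.
The Hessian of g is constant: H = [[2, 4], [4, 6]].
det(H) = 2·6 − 4² = -4.
Since det(H) < 0, H is indefinite and the critical point is a saddle point.

saddle point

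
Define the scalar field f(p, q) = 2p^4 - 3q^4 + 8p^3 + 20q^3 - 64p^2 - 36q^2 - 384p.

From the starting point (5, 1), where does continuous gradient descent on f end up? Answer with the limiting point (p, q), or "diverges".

(4, 2)

f is separable, so gradient descent decouples: p follows -∂f/∂p, q follows -∂f/∂q.
∂f/∂p = 8(p - 4)(p + 3)(p + 4); at p=5 this is 576, so p decreases.
∂f/∂q = -12q(q - 3)(q - 2); at q=1 this is -24, so q increases.
p converges to its nearest critical value 4 (a local min of the p-part); q converges to 2. The iterate converges to (4, 2).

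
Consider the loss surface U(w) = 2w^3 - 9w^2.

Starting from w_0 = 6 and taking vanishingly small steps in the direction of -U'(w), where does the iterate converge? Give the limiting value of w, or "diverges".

U'(w) = 6w(w - 3), so U'(6) = 108.
Gradient descent moves in the -U' direction, i.e. w is decreasing.
The nearest critical point in that direction is w = 3, where U'' = 18 > 0 (a local minimum). The iterate converges there.

3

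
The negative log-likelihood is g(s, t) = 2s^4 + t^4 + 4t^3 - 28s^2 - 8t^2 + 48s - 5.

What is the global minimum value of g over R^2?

-367

g(s,t) separates as P(s) + Q(t) − 5, so its minimum is min P + min Q − 5.
P'(s) = 8(s - 2)(s - 1)(s + 3) vanishes at s ∈ {-3, 1, 2}; Q'(t) = 4t(t - 1)(t + 4) vanishes at t ∈ {-4, 0, 1}.
Local minima of P (where P''>0): P(-3)=-234, P(2)=16. Local minima of Q: Q(-4)=-128, Q(1)=-3.
So the global minimum of g is P(-3) + Q(-4) − 5 = -234 − 128 − 5 = -367, attained at (-3, -4).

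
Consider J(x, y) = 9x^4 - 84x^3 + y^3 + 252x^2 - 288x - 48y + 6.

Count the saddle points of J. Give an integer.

3

J separates as a function of x plus a function of y, so ∇J=0 decouples.
∂J/∂x = 36(x - 4)(x - 2)(x - 1) = 0 at x ∈ {1, 2, 4}; ∂J/∂y = 3(y - 4)(y + 4) = 0 at y ∈ {-4, 4}.
The Hessian is diagonal: diag(J_xx, J_yy). Second derivatives: J_xx(1)=108, J_xx(2)=-72, J_xx(4)=216; J_yy(-4)=-24, J_yy(4)=24.
Saddle points occur where the two diagonal entries have opposite signs: (1, -4), (2, 4), (4, -4). Count: 3.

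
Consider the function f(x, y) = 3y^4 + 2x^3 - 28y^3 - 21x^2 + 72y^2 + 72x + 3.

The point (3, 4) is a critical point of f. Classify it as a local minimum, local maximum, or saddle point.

saddle point

The mixed partial ∂²f/∂x∂y is 0, so the Hessian at any point is diag(f_xx, f_yy) = diag(6(2x - 7), 12(3y^2 - 14y + 12)).
At (3, 4): H = diag(-6, 48).
The eigenvalues have opposite signs, so H is indefinite: a saddle point.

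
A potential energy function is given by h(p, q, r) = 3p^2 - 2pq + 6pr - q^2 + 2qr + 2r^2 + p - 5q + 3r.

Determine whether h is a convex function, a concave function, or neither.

h is quadratic, so its Hessian is the constant matrix H = [[6, -2, 6], [-2, -2, 2], [6, 2, 4]].
Leading principal minors: 6, -16, -64.
Neither pattern holds ⇒ H is indefinite ⇒ neither convex nor concave.

neither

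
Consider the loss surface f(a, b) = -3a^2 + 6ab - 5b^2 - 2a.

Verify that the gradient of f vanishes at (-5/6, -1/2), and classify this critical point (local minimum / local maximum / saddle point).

local maximum

∇f = (-6a + 6b - 2, 6a - 10b); substituting (-5/6, -1/2) gives ∇f = (0, 0), so (-5/6, -1/2) is indeed a critical point.
The Hessian of f is constant: H = [[-6, 6], [6, -10]].
det(H) = (-6)·(-10) − 6² = 24.
det(H) > 0 and tr(H) = -16 < 0, so H is negative definite and the point is a local maximum.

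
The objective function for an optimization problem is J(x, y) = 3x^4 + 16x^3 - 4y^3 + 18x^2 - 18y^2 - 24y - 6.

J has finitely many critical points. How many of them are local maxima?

1

J separates as a function of x plus a function of y, so ∇J=0 decouples.
∂J/∂x = 12x(x + 1)(x + 3) = 0 at x ∈ {-3, -1, 0}; ∂J/∂y = -12(y + 1)(y + 2) = 0 at y ∈ {-2, -1}.
The Hessian is diagonal: diag(J_xx, J_yy). Second derivatives: J_xx(-3)=72, J_xx(-1)=-24, J_xx(0)=36; J_yy(-2)=12, J_yy(-1)=-12.
Local maxima occur where both diagonal entries negative: (-1, -1). Count: 1.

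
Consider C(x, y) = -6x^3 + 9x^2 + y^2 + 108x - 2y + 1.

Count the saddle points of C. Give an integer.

C separates as a function of x plus a function of y, so ∇C=0 decouples.
∂C/∂x = -18(x - 3)(x + 2) = 0 at x ∈ {-2, 3}; ∂C/∂y = 2(y - 1) = 0 at y ∈ {1}.
The Hessian is diagonal: diag(C_xx, C_yy). Second derivatives: C_xx(-2)=90, C_xx(3)=-90; C_yy(1)=2.
Saddle points occur where the two diagonal entries have opposite signs: (3, 1). Count: 1.

1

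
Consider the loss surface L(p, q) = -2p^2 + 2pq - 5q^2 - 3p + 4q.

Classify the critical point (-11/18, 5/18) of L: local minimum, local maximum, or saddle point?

local maximum

The Hessian of L is constant: H = [[-4, 2], [2, -10]].
det(H) = (-4)·(-10) − 2² = 36.
det(H) > 0 and tr(H) = -14 < 0, so H is negative definite and the point is a local maximum.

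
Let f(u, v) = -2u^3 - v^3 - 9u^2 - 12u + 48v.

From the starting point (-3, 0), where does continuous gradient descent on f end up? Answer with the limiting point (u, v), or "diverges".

f is separable, so gradient descent decouples: u follows -∂f/∂u, v follows -∂f/∂v.
∂f/∂u = -6(u + 1)(u + 2); at u=-3 this is -12, so u increases.
∂f/∂v = -3(v - 4)(v + 4); at v=0 this is 48, so v decreases.
u converges to its nearest critical value -2 (a local min of the u-part); v converges to -4. The iterate converges to (-2, -4).

(-2, -4)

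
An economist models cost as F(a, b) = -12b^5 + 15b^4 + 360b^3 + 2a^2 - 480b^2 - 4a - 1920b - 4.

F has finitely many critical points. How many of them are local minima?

F separates as a function of a plus a function of b, so ∇F=0 decouples.
∂F/∂a = 4(a - 1) = 0 at a ∈ {1}; ∂F/∂b = -60(b - 4)(b - 2)(b + 1)(b + 4) = 0 at b ∈ {-4, -1, 2, 4}.
The Hessian is diagonal: diag(F_aa, F_bb). Second derivatives: F_aa(1)=4; F_bb(-4)=8640, F_bb(-1)=-2700, F_bb(2)=2160, F_bb(4)=-4800.
Local minima occur where both diagonal entries positive: (1, -4), (1, 2). Count: 2.

2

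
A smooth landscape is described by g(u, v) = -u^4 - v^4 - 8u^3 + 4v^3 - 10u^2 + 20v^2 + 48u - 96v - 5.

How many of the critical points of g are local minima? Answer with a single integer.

g separates as a function of u plus a function of v, so ∇g=0 decouples.
∂g/∂u = -4(u - 1)(u + 3)(u + 4) = 0 at u ∈ {-4, -3, 1}; ∂g/∂v = -4(v - 4)(v - 2)(v + 3) = 0 at v ∈ {-3, 2, 4}.
The Hessian is diagonal: diag(g_uu, g_vv). Second derivatives: g_uu(-4)=-20, g_uu(-3)=16, g_uu(1)=-80; g_vv(-3)=-140, g_vv(2)=40, g_vv(4)=-56.
Local minima occur where both diagonal entries positive: (-3, 2). Count: 1.

1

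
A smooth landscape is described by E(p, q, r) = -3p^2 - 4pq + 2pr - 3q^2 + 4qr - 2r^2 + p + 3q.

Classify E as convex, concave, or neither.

concave

E is quadratic, so its Hessian is the constant matrix H = [[-6, -4, 2], [-4, -6, 4], [2, 4, -4]].
Leading principal minors: -6, 20, -24.
Signs alternate −, +, − ⇒ H ≺ 0 ⇒ concave.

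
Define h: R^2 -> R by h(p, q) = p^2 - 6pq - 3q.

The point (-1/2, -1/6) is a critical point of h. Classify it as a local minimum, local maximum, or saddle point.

The Hessian of h is constant: H = [[2, -6], [-6, 0]].
det(H) = 2·0 − (-6)² = -36.
Since det(H) < 0, H is indefinite and the critical point is a saddle point.

saddle point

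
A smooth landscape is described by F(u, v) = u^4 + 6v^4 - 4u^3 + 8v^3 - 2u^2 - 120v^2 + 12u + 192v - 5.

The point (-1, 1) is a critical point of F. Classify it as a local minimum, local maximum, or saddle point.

The mixed partial ∂²F/∂u∂v is 0, so the Hessian at any point is diag(F_uu, F_vv) = diag(4(3u^2 - 6u - 1), 24(3v^2 + 2v - 10)).
At (-1, 1): H = diag(32, -120).
The eigenvalues have opposite signs, so H is indefinite: a saddle point.

saddle point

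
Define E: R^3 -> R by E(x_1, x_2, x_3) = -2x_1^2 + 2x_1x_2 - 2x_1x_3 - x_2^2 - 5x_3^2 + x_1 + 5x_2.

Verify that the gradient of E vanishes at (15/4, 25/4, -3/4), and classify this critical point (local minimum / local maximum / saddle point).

∇E = (-4x_1 + 2x_2 - 2x_3 + 1, 2x_1 - 2x_2 + 5, -2x_1 - 10x_3); substituting (15/4, 25/4, -3/4) gives ∇E = (0, 0, 0), so (15/4, 25/4, -3/4) is indeed a critical point.
The Hessian is constant: H = [[-4, 2, -2], [2, -2, 0], [-2, 0, -10]].
Leading principal minors: Δ₁ = -4, Δ₂ = 4, Δ₃ = -32.
The minors alternate sign starting negative (−, +, −), so H is negative definite: a local maximum.

local maximum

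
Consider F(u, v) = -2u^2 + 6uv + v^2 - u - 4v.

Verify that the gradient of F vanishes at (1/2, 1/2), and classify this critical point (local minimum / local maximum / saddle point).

∇F = (-4u + 6v - 1, 6u + 2v - 4); substituting (1/2, 1/2) gives ∇F = (0, 0), so (1/2, 1/2) is indeed a critical point.
The Hessian of F is constant: H = [[-4, 6], [6, 2]].
det(H) = (-4)·2 − 6² = -44.
Since det(H) < 0, H is indefinite and the critical point is a saddle point.

saddle point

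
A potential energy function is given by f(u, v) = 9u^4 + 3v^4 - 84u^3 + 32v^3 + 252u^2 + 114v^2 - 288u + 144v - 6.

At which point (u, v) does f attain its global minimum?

(4, -1)

f(u,v) separates as P(u) + Q(v) − 6, so its minimum is min P + min Q − 6.
P'(u) = 36(u - 4)(u - 2)(u - 1) vanishes at u ∈ {1, 2, 4}; Q'(v) = 12(v + 1)(v + 3)(v + 4) vanishes at v ∈ {-4, -3, -1}.
Local minima of P (where P''>0): P(1)=-111, P(4)=-192. Local minima of Q: Q(-4)=-32, Q(-1)=-59.
So the global minimum of f is P(4) + Q(-1) − 6 = -192 − 59 − 6 = -257, attained at (4, -1).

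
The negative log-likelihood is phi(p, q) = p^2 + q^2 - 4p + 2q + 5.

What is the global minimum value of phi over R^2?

0

phi(p,q) separates as A(p) + B(q) + 5, so its minimum is min A + min B + 5.
A'(p) = 2p - 4 vanishes at p ∈ {2}; B'(q) = 2q + 2 vanishes at q ∈ {-1}.
Local minima of A (where A''>0): A(2)=-4. Local minima of B: B(-1)=-1.
So the global minimum of phi is A(2) + B(-1) + 5 = -4 − 1 + 5 = 0, attained at (2, -1).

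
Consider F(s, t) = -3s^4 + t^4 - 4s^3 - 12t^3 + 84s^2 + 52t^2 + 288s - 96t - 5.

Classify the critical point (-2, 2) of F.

The mixed partial ∂²F/∂s∂t is 0, so the Hessian at any point is diag(F_ss, F_tt) = diag(12(-3s^2 - 2s + 14), 4(3t^2 - 18t + 26)).
At (-2, 2): H = diag(72, 8).
Both eigenvalues are positive, so H is positive definite: a local minimum.

local minimum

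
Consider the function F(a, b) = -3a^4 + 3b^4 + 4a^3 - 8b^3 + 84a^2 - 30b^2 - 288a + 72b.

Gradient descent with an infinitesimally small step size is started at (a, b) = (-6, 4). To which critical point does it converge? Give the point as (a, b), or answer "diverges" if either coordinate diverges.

diverges

F is separable, so gradient descent decouples: a follows -∂F/∂a, b follows -∂F/∂b.
∂F/∂a = -12(a - 3)(a - 2)(a + 4); at a=-6 this is 1728, so a decreases.
∂F/∂b = 12(b - 3)(b - 1)(b + 2); at b=4 this is 216, so b decreases.
The a-coordinate has no critical point in that direction and runs off to infinity.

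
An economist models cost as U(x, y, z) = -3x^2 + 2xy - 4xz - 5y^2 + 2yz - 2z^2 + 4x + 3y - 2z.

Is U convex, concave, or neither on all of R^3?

U is quadratic, so its Hessian is the constant matrix H = [[-6, 2, -4], [2, -10, 2], [-4, 2, -4]].
Leading principal minors: -6, 56, -72.
Signs alternate −, +, − ⇒ H ≺ 0 ⇒ concave.

concave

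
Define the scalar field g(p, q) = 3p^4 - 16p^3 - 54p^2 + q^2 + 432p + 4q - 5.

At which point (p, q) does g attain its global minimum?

g(p,q) separates as A(p) + B(q) − 5, so its minimum is min A + min B − 5.
A'(p) = 12(p - 4)(p - 3)(p + 3) vanishes at p ∈ {-3, 3, 4}; B'(q) = 2q + 4 vanishes at q ∈ {-2}.
Local minima of A (where A''>0): A(-3)=-1107, A(4)=608. Local minima of B: B(-2)=-4.
So the global minimum of g is A(-3) + B(-2) − 5 = -1107 − 4 − 5 = -1116, attained at (-3, -2).

(-3, -2)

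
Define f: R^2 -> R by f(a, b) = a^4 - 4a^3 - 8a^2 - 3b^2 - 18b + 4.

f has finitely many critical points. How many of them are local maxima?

1

f separates as a function of a plus a function of b, so ∇f=0 decouples.
∂f/∂a = 4a(a - 4)(a + 1) = 0 at a ∈ {-1, 0, 4}; ∂f/∂b = -6(b + 3) = 0 at b ∈ {-3}.
The Hessian is diagonal: diag(f_aa, f_bb). Second derivatives: f_aa(-1)=20, f_aa(0)=-16, f_aa(4)=80; f_bb(-3)=-6.
Local maxima occur where both diagonal entries negative: (0, -3). Count: 1.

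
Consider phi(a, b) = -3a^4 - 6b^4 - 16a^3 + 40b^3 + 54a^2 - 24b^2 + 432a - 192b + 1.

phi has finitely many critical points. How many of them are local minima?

1

phi separates as a function of a plus a function of b, so ∇phi=0 decouples.
∂phi/∂a = -12(a - 3)(a + 3)(a + 4) = 0 at a ∈ {-4, -3, 3}; ∂phi/∂b = -24(b - 4)(b - 2)(b + 1) = 0 at b ∈ {-1, 2, 4}.
The Hessian is diagonal: diag(phi_aa, phi_bb). Second derivatives: phi_aa(-4)=-84, phi_aa(-3)=72, phi_aa(3)=-504; phi_bb(-1)=-360, phi_bb(2)=144, phi_bb(4)=-240.
Local minima occur where both diagonal entries positive: (-3, 2). Count: 1.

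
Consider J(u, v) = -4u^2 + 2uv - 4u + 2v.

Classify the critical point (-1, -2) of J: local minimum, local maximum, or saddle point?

saddle point

The Hessian of J is constant: H = [[-8, 2], [2, 0]].
det(H) = (-8)·0 − 2² = -4.
Since det(H) < 0, H is indefinite and the critical point is a saddle point.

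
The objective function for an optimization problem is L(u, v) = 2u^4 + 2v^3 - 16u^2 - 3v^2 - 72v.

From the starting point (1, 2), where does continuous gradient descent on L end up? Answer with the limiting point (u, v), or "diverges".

L is separable, so gradient descent decouples: u follows -∂L/∂u, v follows -∂L/∂v.
∂L/∂u = 8u(u - 2)(u + 2); at u=1 this is -24, so u increases.
∂L/∂v = 6(v - 4)(v + 3); at v=2 this is -60, so v increases.
u converges to its nearest critical value 2 (a local min of the u-part); v converges to 4. The iterate converges to (2, 4).

(2, 4)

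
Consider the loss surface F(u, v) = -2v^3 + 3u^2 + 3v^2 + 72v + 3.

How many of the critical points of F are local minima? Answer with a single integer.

F separates as a function of u plus a function of v, so ∇F=0 decouples.
∂F/∂u = 6u = 0 at u ∈ {0}; ∂F/∂v = -6(v - 4)(v + 3) = 0 at v ∈ {-3, 4}.
The Hessian is diagonal: diag(F_uu, F_vv). Second derivatives: F_uu(0)=6; F_vv(-3)=42, F_vv(4)=-42.
Local minima occur where both diagonal entries positive: (0, -3). Count: 1.

1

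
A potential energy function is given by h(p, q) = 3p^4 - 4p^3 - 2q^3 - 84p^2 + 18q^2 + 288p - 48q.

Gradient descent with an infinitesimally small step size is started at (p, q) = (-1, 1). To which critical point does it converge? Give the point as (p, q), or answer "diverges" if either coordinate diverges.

(-4, 2)

h is separable, so gradient descent decouples: p follows -∂h/∂p, q follows -∂h/∂q.
∂h/∂p = 12(p - 3)(p - 2)(p + 4); at p=-1 this is 432, so p decreases.
∂h/∂q = -6(q - 4)(q - 2); at q=1 this is -18, so q increases.
p converges to its nearest critical value -4 (a local min of the p-part); q converges to 2. The iterate converges to (-4, 2).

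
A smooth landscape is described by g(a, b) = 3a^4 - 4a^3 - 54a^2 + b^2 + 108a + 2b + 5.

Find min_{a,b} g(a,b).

g(a,b) separates as P(a) + Q(b) + 5, so its minimum is min P + min Q + 5.
P'(a) = 12(a - 3)(a - 1)(a + 3) vanishes at a ∈ {-3, 1, 3}; Q'(b) = 2b + 2 vanishes at b ∈ {-1}.
Local minima of P (where P''>0): P(-3)=-459, P(3)=-27. Local minima of Q: Q(-1)=-1.
So the global minimum of g is P(-3) + Q(-1) + 5 = -459 − 1 + 5 = -455, attained at (-3, -1).

-455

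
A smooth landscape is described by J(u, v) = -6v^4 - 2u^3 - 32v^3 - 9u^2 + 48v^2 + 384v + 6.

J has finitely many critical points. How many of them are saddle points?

J separates as a function of u plus a function of v, so ∇J=0 decouples.
∂J/∂u = -6u(u + 3) = 0 at u ∈ {-3, 0}; ∂J/∂v = -24(v - 2)(v + 2)(v + 4) = 0 at v ∈ {-4, -2, 2}.
The Hessian is diagonal: diag(J_uu, J_vv). Second derivatives: J_uu(-3)=18, J_uu(0)=-18; J_vv(-4)=-288, J_vv(-2)=192, J_vv(2)=-576.
Saddle points occur where the two diagonal entries have opposite signs: (-3, -4), (-3, 2), (0, -2). Count: 3.

3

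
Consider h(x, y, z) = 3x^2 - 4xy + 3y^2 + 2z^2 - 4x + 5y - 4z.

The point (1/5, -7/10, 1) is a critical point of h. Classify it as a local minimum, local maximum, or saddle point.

The Hessian is constant: H = [[6, -4, 0], [-4, 6, 0], [0, 0, 4]].
Leading principal minors: Δ₁ = 6, Δ₂ = 20, Δ₃ = 80.
All leading minors are positive, so H is positive definite: a local minimum.

local minimum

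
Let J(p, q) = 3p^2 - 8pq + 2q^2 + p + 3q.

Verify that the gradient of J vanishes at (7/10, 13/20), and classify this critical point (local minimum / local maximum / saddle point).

∇J = (6p - 8q + 1, -8p + 4q + 3); substituting (7/10, 13/20) gives ∇J = (0, 0), so (7/10, 13/20) is indeed a critical point.
The Hessian of J is constant: H = [[6, -8], [-8, 4]].
det(H) = 6·4 − (-8)² = -40.
Since det(H) < 0, H is indefinite and the critical point is a saddle point.

saddle point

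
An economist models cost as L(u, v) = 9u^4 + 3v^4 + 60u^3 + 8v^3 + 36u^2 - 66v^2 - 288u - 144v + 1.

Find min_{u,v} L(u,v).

L(u,v) separates as P(u) + Q(v) + 1, so its minimum is min P + min Q + 1.
P'(u) = 36(u - 1)(u + 2)(u + 4) vanishes at u ∈ {-4, -2, 1}; Q'(v) = 12(v - 3)(v + 1)(v + 4) vanishes at v ∈ {-4, -1, 3}.
Local minima of P (where P''>0): P(-4)=192, P(1)=-183. Local minima of Q: Q(-4)=-224, Q(3)=-567.
So the global minimum of L is P(1) + Q(3) + 1 = -183 − 567 + 1 = -749, attained at (1, 3).

-749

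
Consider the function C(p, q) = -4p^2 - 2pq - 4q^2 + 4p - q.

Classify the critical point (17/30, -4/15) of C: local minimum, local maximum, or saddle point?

local maximum

The Hessian of C is constant: H = [[-8, -2], [-2, -8]].
det(H) = (-8)·(-8) − (-2)² = 60.
det(H) > 0 and tr(H) = -16 < 0, so H is negative definite and the point is a local maximum.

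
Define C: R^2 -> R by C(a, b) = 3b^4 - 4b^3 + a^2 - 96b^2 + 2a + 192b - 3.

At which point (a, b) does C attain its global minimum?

(-1, -4)

C(a,b) separates as P(a) + Q(b) − 3, so its minimum is min P + min Q − 3.
P'(a) = 2a + 2 vanishes at a ∈ {-1}; Q'(b) = 12(b - 4)(b - 1)(b + 4) vanishes at b ∈ {-4, 1, 4}.
Local minima of P (where P''>0): P(-1)=-1. Local minima of Q: Q(-4)=-1280, Q(4)=-256.
So the global minimum of C is P(-1) + Q(-4) − 3 = -1 − 1280 − 3 = -1284, attained at (-1, -4).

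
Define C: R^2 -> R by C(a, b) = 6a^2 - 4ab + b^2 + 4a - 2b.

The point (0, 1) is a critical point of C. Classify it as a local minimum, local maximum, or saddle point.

local minimum

The Hessian of C is constant: H = [[12, -4], [-4, 2]].
det(H) = 12·2 − (-4)² = 8.
det(H) > 0 and tr(H) = 14 > 0, so H is positive definite and the point is a local minimum.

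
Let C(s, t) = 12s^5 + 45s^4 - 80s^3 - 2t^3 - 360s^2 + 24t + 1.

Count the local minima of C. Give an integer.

2

C separates as a function of s plus a function of t, so ∇C=0 decouples.
∂C/∂s = 60s(s - 2)(s + 2)(s + 3) = 0 at s ∈ {-3, -2, 0, 2}; ∂C/∂t = -6(t - 2)(t + 2) = 0 at t ∈ {-2, 2}.
The Hessian is diagonal: diag(C_ss, C_tt). Second derivatives: C_ss(-3)=-900, C_ss(-2)=480, C_ss(0)=-720, C_ss(2)=2400; C_tt(-2)=24, C_tt(2)=-24.
Local minima occur where both diagonal entries positive: (-2, -2), (2, -2). Count: 2.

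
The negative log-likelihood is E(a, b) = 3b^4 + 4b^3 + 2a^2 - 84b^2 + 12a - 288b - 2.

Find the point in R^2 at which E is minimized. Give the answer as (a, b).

E(a,b) separates as P(a) + Q(b) − 2, so its minimum is min P + min Q − 2.
P'(a) = 4a + 12 vanishes at a ∈ {-3}; Q'(b) = 12(b - 4)(b + 2)(b + 3) vanishes at b ∈ {-3, -2, 4}.
Local minima of P (where P''>0): P(-3)=-18. Local minima of Q: Q(-3)=243, Q(4)=-1472.
So the global minimum of E is P(-3) + Q(4) − 2 = -18 − 1472 − 2 = -1492, attained at (-3, 4).

(-3, 4)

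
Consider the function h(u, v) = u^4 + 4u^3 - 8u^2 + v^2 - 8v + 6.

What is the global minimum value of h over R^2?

-138

h(u,v) separates as P(u) + Q(v) + 6, so its minimum is min P + min Q + 6.
P'(u) = 4u(u - 1)(u + 4) vanishes at u ∈ {-4, 0, 1}; Q'(v) = 2v - 8 vanishes at v ∈ {4}.
Local minima of P (where P''>0): P(-4)=-128, P(1)=-3. Local minima of Q: Q(4)=-16.
So the global minimum of h is P(-4) + Q(4) + 6 = -128 − 16 + 6 = -138, attained at (-4, 4).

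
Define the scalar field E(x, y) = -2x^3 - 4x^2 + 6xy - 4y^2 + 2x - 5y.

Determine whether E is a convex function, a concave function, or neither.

neither

The term -2x^3 is cubic, so the Hessian is not constant.
∂²E/∂x² = -12x - 8, which takes both signs as x varies (negative for sufficiently large x). A diagonal entry of the Hessian changing sign means the Hessian is neither positive- nor negative-semidefinite on all of R^2.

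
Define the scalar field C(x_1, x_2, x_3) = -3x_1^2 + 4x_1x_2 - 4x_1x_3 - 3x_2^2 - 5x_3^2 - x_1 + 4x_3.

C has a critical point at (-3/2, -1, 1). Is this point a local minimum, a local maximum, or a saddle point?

local maximum

The Hessian is constant: H = [[-6, 4, -4], [4, -6, 0], [-4, 0, -10]].
Leading principal minors: Δ₁ = -6, Δ₂ = 20, Δ₃ = -104.
The minors alternate sign starting negative (−, +, −), so H is negative definite: a local maximum.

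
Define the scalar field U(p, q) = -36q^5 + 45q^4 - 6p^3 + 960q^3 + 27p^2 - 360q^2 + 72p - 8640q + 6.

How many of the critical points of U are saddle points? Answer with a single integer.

U separates as a function of p plus a function of q, so ∇U=0 decouples.
∂U/∂p = -18(p - 4)(p + 1) = 0 at p ∈ {-1, 4}; ∂U/∂q = -180(q - 4)(q - 2)(q + 2)(q + 3) = 0 at q ∈ {-3, -2, 2, 4}.
The Hessian is diagonal: diag(U_pp, U_qq). Second derivatives: U_pp(-1)=90, U_pp(4)=-90; U_qq(-3)=6300, U_qq(-2)=-4320, U_qq(2)=7200, U_qq(4)=-15120.
Saddle points occur where the two diagonal entries have opposite signs: (-1, -2), (-1, 4), (4, -3), (4, 2). Count: 4.

4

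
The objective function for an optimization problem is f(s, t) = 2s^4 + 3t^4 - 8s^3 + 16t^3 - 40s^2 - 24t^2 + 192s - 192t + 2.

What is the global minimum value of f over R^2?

-860

f(s,t) separates as P(s) + Q(t) + 2, so its minimum is min P + min Q + 2.
P'(s) = 8(s - 4)(s - 2)(s + 3) vanishes at s ∈ {-3, 2, 4}; Q'(t) = 12(t - 2)(t + 2)(t + 4) vanishes at t ∈ {-4, -2, 2}.
Local minima of P (where P''>0): P(-3)=-558, P(4)=128. Local minima of Q: Q(-4)=128, Q(2)=-304.
So the global minimum of f is P(-3) + Q(2) + 2 = -558 − 304 + 2 = -860, attained at (-3, 2).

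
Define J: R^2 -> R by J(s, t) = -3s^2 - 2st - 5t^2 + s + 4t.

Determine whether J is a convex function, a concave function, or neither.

concave

J is quadratic, so its Hessian is the constant matrix H = [[-6, -2], [-2, -10]].
det(H) = 56, tr(H) = -16.
det(H) > 0 and tr(H) < 0, so H is negative definite everywhere: concave.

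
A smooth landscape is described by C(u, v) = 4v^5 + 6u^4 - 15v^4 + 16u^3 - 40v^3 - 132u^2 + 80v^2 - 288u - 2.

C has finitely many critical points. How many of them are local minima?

4

C separates as a function of u plus a function of v, so ∇C=0 decouples.
∂C/∂u = 24(u - 3)(u + 1)(u + 4) = 0 at u ∈ {-4, -1, 3}; ∂C/∂v = 20v(v - 4)(v - 1)(v + 2) = 0 at v ∈ {-2, 0, 1, 4}.
The Hessian is diagonal: diag(C_uu, C_vv). Second derivatives: C_uu(-4)=504, C_uu(-1)=-288, C_uu(3)=672; C_vv(-2)=-720, C_vv(0)=160, C_vv(1)=-180, C_vv(4)=1440.
Local minima occur where both diagonal entries positive: (-4, 0), (-4, 4), (3, 0), (3, 4). Count: 4.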